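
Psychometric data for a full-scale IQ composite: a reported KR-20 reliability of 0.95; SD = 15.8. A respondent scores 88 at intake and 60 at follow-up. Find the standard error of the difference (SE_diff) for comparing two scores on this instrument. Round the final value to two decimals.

The standard error of measurement is 15.800·√(1 − 0.950) ≈ 15.800·0.224 ≈ 3.533.
Standard error of the difference = 3.533·√2 ≈ 4.996

5.00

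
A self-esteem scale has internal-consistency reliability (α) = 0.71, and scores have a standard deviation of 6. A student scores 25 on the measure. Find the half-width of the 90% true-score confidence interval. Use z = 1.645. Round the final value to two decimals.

5.32

SEM = 6.00000 × √(1 − 0.71000) = 6.00000 × √0.29000 ≈ 6.00000 × 0.53852 ≈ 3.23110
1.645 × SEM ≈ 5.31516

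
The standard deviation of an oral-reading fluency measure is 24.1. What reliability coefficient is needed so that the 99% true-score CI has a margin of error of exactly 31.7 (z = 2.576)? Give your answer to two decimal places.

0.74

Required SEM = 31.7 / 2.576 ≈ 12.30590
r = 1 − (12.30590/24.1)² ≈ 1 − 0.26073 ≈ 0.73927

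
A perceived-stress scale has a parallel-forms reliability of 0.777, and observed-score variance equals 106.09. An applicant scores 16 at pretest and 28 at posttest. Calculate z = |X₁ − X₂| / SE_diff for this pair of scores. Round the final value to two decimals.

SD = √106.09 = 10.3000
SEM = 10.3000 · √(1 − 0.7770) = 10.3000 · √0.2230 ≈ 10.3000 · 0.4722 ≈ 4.8640
Standard error of the difference = 4.8640·√2 ≈ 6.8787
z = |16 − 28| / 6.8787 = 12 / 6.8787 ≈ 1.7445

1.74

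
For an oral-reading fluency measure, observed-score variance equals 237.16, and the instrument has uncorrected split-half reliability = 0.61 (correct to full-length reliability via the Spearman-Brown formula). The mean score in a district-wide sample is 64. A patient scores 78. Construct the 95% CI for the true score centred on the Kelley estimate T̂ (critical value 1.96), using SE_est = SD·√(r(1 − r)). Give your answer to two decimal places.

[61.68, 87.54]

SD = √237.16 = 15.40000
r_full = 2·0.61 / (1 + 0.61) ≈ 0.75776
T̂ = 0.75776(78) + 0.24224(64) ≈ 74.60870
SE_est = 15.40000*√(0.75776*0.24224) ≈ 6.59792
CI = 74.60870 ± 1.96 * 6.59792 → [61.67677, 87.54062]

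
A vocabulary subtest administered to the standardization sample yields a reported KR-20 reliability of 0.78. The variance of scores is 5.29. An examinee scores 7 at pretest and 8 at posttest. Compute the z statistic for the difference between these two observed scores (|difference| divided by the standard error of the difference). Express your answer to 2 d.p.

0.66

σ = 5.29^(1/2) = 2.300
SEM = 2.300 × √(1 − 0.780) = 2.300 × √0.220 ≃ 2.300 × 0.469 ≃ 1.079
SE_diff = √2 × SEM ≃ 1.526
z = 1 / 1.526 ≃ 0.655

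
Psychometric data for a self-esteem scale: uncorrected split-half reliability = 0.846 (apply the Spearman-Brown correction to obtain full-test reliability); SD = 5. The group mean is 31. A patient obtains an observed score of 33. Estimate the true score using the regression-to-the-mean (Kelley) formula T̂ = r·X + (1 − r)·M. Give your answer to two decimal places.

32.83

r_full = 2·0.846 / (1 + 0.846) ≈ 0.917
T̂ = r·X + (1 − r)·M = 0.917*33 + 0.083*31 ≈ 30.247 + 2.586 ≈ 32.833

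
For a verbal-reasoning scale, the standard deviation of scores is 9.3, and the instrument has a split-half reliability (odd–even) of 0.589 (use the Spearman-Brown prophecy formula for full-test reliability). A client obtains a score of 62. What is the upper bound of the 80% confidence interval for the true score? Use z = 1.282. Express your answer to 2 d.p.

68.06

Spearman-Brown: r = 2(0.589) / (1 + 0.589) = 1.178 / 1.589 ≃ 0.741
The standard error of measurement is 9.300×√(1 − 0.741) ≃ 9.300×0.509 ≃ 4.730.
1.282 × SEM ≃ 6.064
Upper bound: 62 + 6.064 = 68.064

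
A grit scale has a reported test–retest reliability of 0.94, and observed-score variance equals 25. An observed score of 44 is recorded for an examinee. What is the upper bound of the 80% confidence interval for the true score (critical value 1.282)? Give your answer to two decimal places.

σ = 25^(1/2) = 5.00000
SEM = 5.00000 · √(1 − 0.94000) = 5.00000 · √0.06000 ≈ 5.00000 · 0.24495 ≈ 1.22474
1.282 · SEM ≈ 1.57012
Upper limit = 44 + 1.57012 ≈ 45.57012

45.57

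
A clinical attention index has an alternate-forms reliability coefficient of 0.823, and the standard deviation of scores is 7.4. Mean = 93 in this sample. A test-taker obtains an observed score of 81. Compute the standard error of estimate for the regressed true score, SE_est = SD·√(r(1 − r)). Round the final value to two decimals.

2.82

SE_est = 7.4000×√(0.8230×0.1770) ≃ 2.8243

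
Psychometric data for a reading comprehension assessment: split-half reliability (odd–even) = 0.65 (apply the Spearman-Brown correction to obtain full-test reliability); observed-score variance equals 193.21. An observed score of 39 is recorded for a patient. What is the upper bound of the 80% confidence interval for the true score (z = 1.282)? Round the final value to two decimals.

SD = √193.21 = 13.900
Spearman-Brown: r = 2(0.65) / (1 + 0.65) = 1.300 / 1.650 ≃ 0.788
The standard error of measurement is 13.900×√(1 − 0.788) ≃ 13.900×0.461 ≃ 6.402.
1.282 × SEM ≃ 8.207
Upper bound: 39 + 8.207 = 47.207

47.21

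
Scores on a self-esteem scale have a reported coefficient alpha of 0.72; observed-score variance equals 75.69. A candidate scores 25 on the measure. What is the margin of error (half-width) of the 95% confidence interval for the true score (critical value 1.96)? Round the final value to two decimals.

SD = √75.69 = 8.7000
SEM = 8.7000×√(1 − 0.7200) ≃ 4.6036
Margin = 1.96 × 4.6036 ≃ 9.0231

9.02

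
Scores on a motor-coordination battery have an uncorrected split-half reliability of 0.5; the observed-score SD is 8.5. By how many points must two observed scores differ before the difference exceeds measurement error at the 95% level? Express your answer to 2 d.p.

Spearman-Brown: r = 2(0.5) / (1 + 0.5) = 1.000 / 1.500 ≈ 0.667
SEM = 8.500 · √(1 − 0.667) = 8.500 · √0.333 ≈ 8.500 · 0.577 ≈ 4.907
SE_diff = √2 · SEM ≈ 6.940
Smallest detectable difference = 1.96·6.940 ≈ 13.603

13.60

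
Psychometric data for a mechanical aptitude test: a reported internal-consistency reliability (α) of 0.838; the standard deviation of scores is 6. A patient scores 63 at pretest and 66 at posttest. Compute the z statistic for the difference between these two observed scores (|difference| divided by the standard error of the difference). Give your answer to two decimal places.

SEM = 6.00000·√(1 − 0.83800) ≃ 2.41495
Standard error of the difference = 2.41495·√2 ≃ 3.41526
z = |63 − 66| / 3.41526 = 3 / 3.41526 ≃ 0.87841

0.88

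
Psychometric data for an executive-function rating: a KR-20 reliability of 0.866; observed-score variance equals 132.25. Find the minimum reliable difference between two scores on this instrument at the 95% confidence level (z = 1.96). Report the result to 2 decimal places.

σ = 132.25^(1/2) = 11.50000
The standard error of measurement is 11.50000*√(1 − 0.86600) ≃ 11.50000*0.36606 ≃ 4.20969.
Standard error of the difference = 4.20969·√2 ≃ 5.95340
Minimum reliable difference = 1.96 * SE_diff ≃ 1.96 * 5.95340 ≃ 11.66867

11.67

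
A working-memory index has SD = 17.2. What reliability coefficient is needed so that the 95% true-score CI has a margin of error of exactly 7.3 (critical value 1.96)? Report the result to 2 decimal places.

0.95

SEM needed = half-width / z = 7.3/1.96 ≈ 3.72449
r = 1 − (SEM / SD)² = 1 − (3.72449 / 17.2)² ≈ 1 − 0.04689 ≈ 0.95311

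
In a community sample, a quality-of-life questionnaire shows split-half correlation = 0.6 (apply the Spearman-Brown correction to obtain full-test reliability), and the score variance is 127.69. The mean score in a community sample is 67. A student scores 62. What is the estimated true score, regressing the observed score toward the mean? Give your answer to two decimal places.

63.25

Spearman-Brown: r = 2(0.6) / (1 + 0.6) = 1.20000 / 1.60000 ≈ 0.75000
T̂ = r·X + (1 − r)·M = 0.75000*62 + 0.25000*67 = 46.50000 + 16.75000 ≈ 63.25000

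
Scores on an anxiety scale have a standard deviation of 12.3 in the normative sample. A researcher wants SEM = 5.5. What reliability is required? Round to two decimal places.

Required reliability = 1 − (SEM/SD)² = 1 − 0.200 ≈ 0.800

0.80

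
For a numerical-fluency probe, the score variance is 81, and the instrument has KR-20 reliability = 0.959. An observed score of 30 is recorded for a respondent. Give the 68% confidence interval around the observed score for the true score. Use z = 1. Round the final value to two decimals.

SD = √81 ≈ 9.0000
SEM = 9.0000 * √(1 − 0.9590) = 9.0000 * √0.0410 ≈ 9.0000 * 0.2025 ≈ 1.8224
1 * SEM ≈ 1.8224
CI = 30 ± 1.8224 → [28.1776, 31.8224]

[28.18, 31.82]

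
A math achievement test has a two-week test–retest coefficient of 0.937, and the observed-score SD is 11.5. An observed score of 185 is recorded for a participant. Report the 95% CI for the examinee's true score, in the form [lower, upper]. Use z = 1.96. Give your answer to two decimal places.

[179.34, 190.66]

SEM = 11.5000*√(1 − 0.9370) ≈ 2.8865
1.96 * SEM ≈ 5.6575
95% CI: 185 ± 5.6575 = [179.3425, 190.6575]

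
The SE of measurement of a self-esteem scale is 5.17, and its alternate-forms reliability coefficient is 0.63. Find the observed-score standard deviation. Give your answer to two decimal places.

σ = SEM·(1 − r)^(−1/2) ≃ 5.17×1.644 ≃ 8.499

8.50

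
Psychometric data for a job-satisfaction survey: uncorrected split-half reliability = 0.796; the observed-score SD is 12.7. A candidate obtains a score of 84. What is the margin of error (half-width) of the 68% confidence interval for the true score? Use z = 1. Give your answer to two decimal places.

4.28

r_full = 2·0.796 / (1 + 0.796) ≈ 0.8864
The standard error of measurement is 12.7000·√(1 − 0.8864) ≈ 12.7000·0.3370 ≈ 4.2802.
1 · SEM ≈ 4.2802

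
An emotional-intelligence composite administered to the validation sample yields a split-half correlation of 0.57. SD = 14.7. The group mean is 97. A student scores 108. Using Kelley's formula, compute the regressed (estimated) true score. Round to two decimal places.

104.99

r_full = 2·0.57 / (1 + 0.57) ≈ 0.726
T̂ = r·X + (1 − r)·M = 0.726×108 + 0.274×97 ≈ 78.420 + 26.567 ≈ 104.987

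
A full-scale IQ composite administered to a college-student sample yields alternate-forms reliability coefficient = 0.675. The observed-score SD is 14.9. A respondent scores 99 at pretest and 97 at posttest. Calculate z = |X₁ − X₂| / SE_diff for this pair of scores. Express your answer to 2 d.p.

0.17

SEM = 14.900×√(1 − 0.675) ≈ 8.494
SE_diff = √2 × SEM ≈ 12.013
z = 2 / 12.013 ≈ 0.166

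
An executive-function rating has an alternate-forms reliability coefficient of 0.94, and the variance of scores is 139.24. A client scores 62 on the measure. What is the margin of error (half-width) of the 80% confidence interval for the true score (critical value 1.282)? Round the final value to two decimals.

3.71

σ = 139.24^(1/2) = 11.8000
SEM = 11.8000*√(1 − 0.9400) ≈ 2.8904
Half-width = 1.282*2.8904 ≈ 3.7055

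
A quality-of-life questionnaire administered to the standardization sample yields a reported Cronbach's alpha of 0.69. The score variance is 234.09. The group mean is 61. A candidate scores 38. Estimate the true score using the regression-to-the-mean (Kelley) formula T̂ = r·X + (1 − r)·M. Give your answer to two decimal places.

45.13

T̂ = 0.690(38) + 0.310(61) ≈ 45.130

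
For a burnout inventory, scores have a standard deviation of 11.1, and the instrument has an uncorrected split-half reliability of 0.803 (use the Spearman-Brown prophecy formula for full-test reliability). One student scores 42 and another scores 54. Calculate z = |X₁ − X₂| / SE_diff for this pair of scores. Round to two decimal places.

Spearman-Brown: r = 2(0.803) / (1 + 0.803) = 1.60600 / 1.80300 ≃ 0.89074
SEM = 11.10000 · √(1 − 0.89074) = 11.10000 · √0.10926 ≃ 11.10000 · 0.33055 ≃ 3.66909
SE_diff = SEM · √2 ≃ 3.66909 · 1.41421 ≃ 5.18888
z = 12 / 5.18888 ≃ 2.31264

2.31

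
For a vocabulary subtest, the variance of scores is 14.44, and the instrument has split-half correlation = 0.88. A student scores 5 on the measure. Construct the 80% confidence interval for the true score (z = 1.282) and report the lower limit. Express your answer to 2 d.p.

SD = √14.44 ≈ 3.8000
Spearman-Brown: r = 2(0.88) / (1 + 0.88) = 1.7600 / 1.8800 ≈ 0.9362
SEM = 3.8000·√(1 − 0.9362) ≈ 0.9601
Half-width = 1.282·0.9601 ≈ 1.2308
Lower limit = 5 − 1.2308 ≈ 3.7692

3.77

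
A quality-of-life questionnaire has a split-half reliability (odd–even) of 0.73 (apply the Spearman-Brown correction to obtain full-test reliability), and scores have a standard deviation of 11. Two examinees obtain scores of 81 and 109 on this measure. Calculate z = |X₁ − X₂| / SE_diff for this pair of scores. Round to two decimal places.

r_full = 2·0.73 / (1 + 0.73) ≈ 0.8439
The standard error of measurement is 11.0000·√(1 − 0.8439) ≈ 11.0000·0.3951 ≈ 4.3456.
Standard error of the difference = 4.3456·√2 ≈ 6.1456
z = 28 / 6.1456 ≈ 4.5561

4.56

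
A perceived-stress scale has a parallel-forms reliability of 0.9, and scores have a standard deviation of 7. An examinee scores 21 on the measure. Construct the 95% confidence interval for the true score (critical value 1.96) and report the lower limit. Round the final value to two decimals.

SEM = 7.000 × √(1 − 0.900) = 7.000 × √0.100 ≃ 7.000 × 0.316 ≃ 2.214
Margin = 1.96 × 2.214 ≃ 4.339
Lower limit = 21 − 4.339 ≃ 16.661

16.66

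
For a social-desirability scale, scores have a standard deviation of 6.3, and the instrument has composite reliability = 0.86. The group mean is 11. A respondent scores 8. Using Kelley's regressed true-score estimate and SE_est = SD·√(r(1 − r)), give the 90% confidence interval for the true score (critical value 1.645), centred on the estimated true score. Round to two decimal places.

T̂ = 0.8600(8) + 0.1400(11) ≃ 8.4200
SE_est = SD * √(r(1 − r)) = 6.3000 * √0.1204 ≃ 6.3000 * 0.3470 ≃ 2.1860
CI = 8.4200 ± 1.645 * 2.1860 → [4.8240, 12.0160]

[4.82, 12.02]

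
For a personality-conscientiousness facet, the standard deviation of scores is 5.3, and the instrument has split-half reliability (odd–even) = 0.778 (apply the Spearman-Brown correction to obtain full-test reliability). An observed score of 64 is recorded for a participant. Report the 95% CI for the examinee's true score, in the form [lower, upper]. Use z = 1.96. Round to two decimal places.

r_full = 2·0.778 / (1 + 0.778) ≈ 0.8751
SEM = 5.3000·√(1 − 0.8751) ≈ 1.8728
1.96 · SEM ≈ 3.6706
Interval: (60.3294, 67.6706)

[60.33, 67.67]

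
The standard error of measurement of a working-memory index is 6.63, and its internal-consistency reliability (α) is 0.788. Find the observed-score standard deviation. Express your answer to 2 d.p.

14.40

SD = SEM / √(1 − r) = 6.63 / √0.212 ≈ 6.63 / 0.460 ≈ 14.399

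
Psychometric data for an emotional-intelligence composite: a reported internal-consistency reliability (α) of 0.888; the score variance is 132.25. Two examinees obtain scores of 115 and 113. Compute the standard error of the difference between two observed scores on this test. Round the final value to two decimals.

5.44

SD = √132.25 = 11.500
SEM = 11.500 * √(1 − 0.888) = 11.500 * √0.112 ≈ 11.500 * 0.335 ≈ 3.849
SE_diff = √2 * SEM ≈ 5.443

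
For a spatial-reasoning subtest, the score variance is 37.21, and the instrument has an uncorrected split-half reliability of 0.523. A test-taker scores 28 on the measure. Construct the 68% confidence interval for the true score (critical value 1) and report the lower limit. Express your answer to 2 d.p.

24.59

SD = √37.21 ≈ 6.100
Full-length reliability (Spearman-Brown) = 2(0.523)/(1+0.523) ≈ 0.687
The standard error of measurement is 6.100×√(1 − 0.687) ≈ 6.100×0.560 ≈ 3.414.
1 × SEM ≈ 3.414
Lower bound: 28 − 3.414 = 24.586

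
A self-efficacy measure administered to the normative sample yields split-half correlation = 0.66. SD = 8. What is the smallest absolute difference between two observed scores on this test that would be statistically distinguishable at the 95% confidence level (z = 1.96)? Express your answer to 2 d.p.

Spearman-Brown: r = 2(0.66) / (1 + 0.66) = 1.3200 / 1.6600 ≈ 0.7952
The standard error of measurement is 8.0000*√(1 − 0.7952) ≈ 8.0000*0.4526 ≈ 3.6206.
Standard error of the difference = 3.6206·√2 ≈ 5.1202
Minimum reliable difference = 1.96 * SE_diff ≈ 1.96 * 5.1202 ≈ 10.0357

10.04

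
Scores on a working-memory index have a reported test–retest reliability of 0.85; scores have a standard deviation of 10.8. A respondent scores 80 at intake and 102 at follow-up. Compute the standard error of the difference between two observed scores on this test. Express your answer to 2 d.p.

SEM = 10.800 * √(1 − 0.850) = 10.800 * √0.150 ≈ 10.800 * 0.387 ≈ 4.183
SE_diff = SEM * √2 ≈ 4.183 * 1.414 ≈ 5.915

5.92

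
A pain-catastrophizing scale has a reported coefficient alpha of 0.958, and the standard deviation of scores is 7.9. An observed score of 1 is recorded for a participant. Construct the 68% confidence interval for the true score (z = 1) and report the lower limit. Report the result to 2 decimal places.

-0.62

The standard error of measurement is 7.9000·√(1 − 0.9580) ≈ 7.9000·0.2049 ≈ 1.6190.
Half-width = 1·1.6190 ≈ 1.6190
Lower limit = 1 − 1.6190 ≈ -0.6190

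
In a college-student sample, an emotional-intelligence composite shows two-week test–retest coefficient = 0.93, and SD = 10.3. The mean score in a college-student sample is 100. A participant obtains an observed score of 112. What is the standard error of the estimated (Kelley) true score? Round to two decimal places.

SE_est = 10.300·√[r(1 − r)] ≈ 2.628

2.63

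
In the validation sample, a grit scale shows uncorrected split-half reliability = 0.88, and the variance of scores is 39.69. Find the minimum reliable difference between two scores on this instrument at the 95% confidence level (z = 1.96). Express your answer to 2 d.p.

SD = √39.69 = 6.300
Spearman-Brown: r = 2(0.88) / (1 + 0.88) = 1.760 / 1.880 ≃ 0.936
SEM = 6.300×√(1 − 0.936) ≃ 1.592
SE_diff = √2 × SEM ≃ 2.251
Minimum reliable difference = 1.96 × SE_diff ≃ 1.96 × 2.251 ≃ 4.412

4.41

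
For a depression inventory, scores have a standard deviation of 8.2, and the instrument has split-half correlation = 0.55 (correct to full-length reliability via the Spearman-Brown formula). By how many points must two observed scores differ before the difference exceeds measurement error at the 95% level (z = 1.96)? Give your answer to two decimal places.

Full-length reliability (Spearman-Brown) = 2(0.55)/(1+0.55) ≈ 0.7097
The standard error of measurement is 8.2000*√(1 − 0.7097) ≈ 8.2000*0.5388 ≈ 4.4183.
Standard error of the difference = 4.4183·√2 ≈ 6.2484
Smallest detectable difference = 1.96*6.2484 ≈ 12.2469

12.25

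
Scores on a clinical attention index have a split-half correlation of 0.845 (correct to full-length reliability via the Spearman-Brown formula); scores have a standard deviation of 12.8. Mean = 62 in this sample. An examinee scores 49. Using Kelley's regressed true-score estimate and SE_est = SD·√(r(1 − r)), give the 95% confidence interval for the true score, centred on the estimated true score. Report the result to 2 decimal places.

[43.13, 57.05]

Full-length reliability (Spearman-Brown) = 2(0.845)/(1+0.845) ≈ 0.9160
T̂ = r·X + (1 − r)·M = 0.9160×49 + 0.0840×62 ≈ 44.8835 + 5.2087 ≈ 50.0921
SE_est = SD × √(r(1 − r)) = 12.8000 × √0.0770 ≈ 12.8000 × 0.2774 ≈ 3.5508
95% CI: 50.0921 ± 6.9595 ≈ (43.1326, 57.0517)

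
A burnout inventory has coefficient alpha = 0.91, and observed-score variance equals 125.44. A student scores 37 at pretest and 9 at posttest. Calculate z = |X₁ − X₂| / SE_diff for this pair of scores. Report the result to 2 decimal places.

5.89

SD = √125.44 = 11.20000
The standard error of measurement is 11.20000·√(1 − 0.91000) ≈ 11.20000·0.30000 ≈ 3.36000.
SE_diff = √2 · SEM ≈ 4.75176
z = |37 − 9| / 4.75176 = 28 / 4.75176 ≈ 5.89256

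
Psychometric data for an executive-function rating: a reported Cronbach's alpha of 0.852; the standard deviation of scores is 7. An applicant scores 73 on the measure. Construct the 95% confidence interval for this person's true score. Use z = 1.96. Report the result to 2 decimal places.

SEM = 7.0000 * √(1 − 0.8520) = 7.0000 * √0.1480 ≈ 7.0000 * 0.3847 ≈ 2.6930
Half-width = 1.96*2.6930 ≈ 5.2782
Interval: (67.7218, 78.2782)

[67.72, 78.28]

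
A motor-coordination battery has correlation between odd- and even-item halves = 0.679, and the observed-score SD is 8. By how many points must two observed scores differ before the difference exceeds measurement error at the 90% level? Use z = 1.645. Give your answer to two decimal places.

r_full = 2·0.679 / (1 + 0.679) ≈ 0.8088
SEM = 8.0000 * √(1 − 0.8088) = 8.0000 * √0.1912 ≈ 8.0000 * 0.4372 ≈ 3.4980
SE_diff = √2 * SEM ≈ 4.9469
Minimum reliable difference = 1.645 * SE_diff ≈ 1.645 * 4.9469 ≈ 8.1376

8.14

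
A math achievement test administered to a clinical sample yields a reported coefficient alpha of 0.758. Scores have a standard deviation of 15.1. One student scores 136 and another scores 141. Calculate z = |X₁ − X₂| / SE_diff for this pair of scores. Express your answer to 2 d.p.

SEM = 15.1000*√(1 − 0.7580) ≈ 7.4282
Standard error of the difference = 7.4282·√2 ≈ 10.5051
z = |136 − 141| / 10.5051 = 5 / 10.5051 ≈ 0.4760

0.48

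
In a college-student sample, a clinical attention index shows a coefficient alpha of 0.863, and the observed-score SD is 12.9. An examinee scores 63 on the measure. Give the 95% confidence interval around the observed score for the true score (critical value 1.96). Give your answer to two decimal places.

[53.64, 72.36]

SEM = 12.90000 × √(1 − 0.86300) = 12.90000 × √0.13700 ≈ 12.90000 × 0.37014 ≈ 4.77474
Margin = 1.96 × 4.77474 ≈ 9.35850
Interval: (53.64150, 72.35850)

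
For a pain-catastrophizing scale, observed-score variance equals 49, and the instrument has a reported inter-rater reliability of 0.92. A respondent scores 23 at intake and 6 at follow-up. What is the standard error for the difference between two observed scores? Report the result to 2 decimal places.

2.80

SD = √49 = 7.000
SEM = 7.000 * √(1 − 0.920) = 7.000 * √0.080 ≈ 7.000 * 0.283 ≈ 1.980
Standard error of the difference = 1.980·√2 ≈ 2.800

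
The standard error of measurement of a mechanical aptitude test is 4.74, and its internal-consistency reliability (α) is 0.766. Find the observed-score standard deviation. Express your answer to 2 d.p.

9.80

SD = 4.74 / √(1 − 0.766) ≈ 9.7987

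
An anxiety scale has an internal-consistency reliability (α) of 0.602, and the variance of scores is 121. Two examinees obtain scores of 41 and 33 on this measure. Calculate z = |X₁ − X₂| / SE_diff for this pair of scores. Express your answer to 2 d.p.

SD = √121 = 11.000
SEM = 11.000 · √(1 − 0.602) = 11.000 · √0.398 ≃ 11.000 · 0.631 ≃ 6.940
Standard error of the difference = 6.940·√2 ≃ 9.814
z = 8 / 9.814 ≃ 0.815

0.82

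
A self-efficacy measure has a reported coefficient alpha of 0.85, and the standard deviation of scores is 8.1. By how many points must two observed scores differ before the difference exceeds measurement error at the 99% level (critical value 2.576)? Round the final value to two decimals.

SEM = 8.10000*√(1 − 0.85000) ≈ 3.13712
Standard error of the difference = 3.13712·√2 ≈ 4.43655
Smallest detectable difference = 2.576*4.43655 ≈ 11.42856

11.43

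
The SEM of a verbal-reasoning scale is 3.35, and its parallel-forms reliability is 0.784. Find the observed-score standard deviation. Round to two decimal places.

SD = 3.35 / √(1 − 0.784) ≈ 7.20805

7.21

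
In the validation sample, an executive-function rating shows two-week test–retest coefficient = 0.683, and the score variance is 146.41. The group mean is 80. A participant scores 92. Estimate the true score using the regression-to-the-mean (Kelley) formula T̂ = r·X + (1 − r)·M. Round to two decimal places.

88.20

T̂ = r·X + (1 − r)·M = 0.6830×92 + 0.3170×80 = 62.8360 + 25.3600 ≈ 88.1960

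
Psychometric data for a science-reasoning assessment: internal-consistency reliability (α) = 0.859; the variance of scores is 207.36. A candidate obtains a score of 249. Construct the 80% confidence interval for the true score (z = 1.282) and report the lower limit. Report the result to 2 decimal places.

σ = 207.36^(1/2) = 14.400
SEM = 14.400 × √(1 − 0.859) = 14.400 × √0.141 ≈ 14.400 × 0.375 ≈ 5.407
Margin = 1.282 × 5.407 ≈ 6.932
Lower bound: 249 − 6.932 = 242.068

242.07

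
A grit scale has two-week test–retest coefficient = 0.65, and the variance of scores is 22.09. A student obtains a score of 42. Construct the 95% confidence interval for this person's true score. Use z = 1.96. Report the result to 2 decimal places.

SD = √22.09 ≈ 4.7000
SEM = 4.7000 * √(1 − 0.6500) = 4.7000 * √0.3500 ≈ 4.7000 * 0.5916 ≈ 2.7806
Margin = 1.96 * 2.7806 ≈ 5.4499
Interval: (36.5501, 47.4499)

[36.55, 47.45]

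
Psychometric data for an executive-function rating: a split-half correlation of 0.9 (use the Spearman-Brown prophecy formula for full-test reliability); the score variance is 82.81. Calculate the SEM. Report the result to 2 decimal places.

SD = √82.81 = 9.100
r_full = 2·0.9 / (1 + 0.9) ≈ 0.947
SEM = 9.100 × √(1 − 0.947) = 9.100 × √0.053 ≈ 9.100 × 0.229 ≈ 2.088

2.09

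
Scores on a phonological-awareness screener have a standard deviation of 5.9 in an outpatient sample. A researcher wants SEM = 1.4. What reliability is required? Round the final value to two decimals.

0.94

r = 1 − (1.400/5.9)² ≈ 1 − 0.056 ≈ 0.944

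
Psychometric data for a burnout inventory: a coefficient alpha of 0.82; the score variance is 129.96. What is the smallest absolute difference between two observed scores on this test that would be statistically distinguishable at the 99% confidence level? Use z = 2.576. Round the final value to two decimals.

σ = 129.96^(1/2) = 11.4000
SEM = 11.4000 · √(1 − 0.8200) = 11.4000 · √0.1800 ≈ 11.4000 · 0.4243 ≈ 4.8366
SE_diff = SEM · √2 ≈ 4.8366 · 1.4142 ≈ 6.8400
Minimum reliable difference = 2.576 · SE_diff ≈ 2.576 · 6.8400 ≈ 17.6198

17.62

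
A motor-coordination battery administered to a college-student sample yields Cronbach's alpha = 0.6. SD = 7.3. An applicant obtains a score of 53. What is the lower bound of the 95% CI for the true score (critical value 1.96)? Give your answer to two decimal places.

SEM = 7.3000 × √(1 − 0.6000) = 7.3000 × √0.4000 ≈ 7.3000 × 0.6325 ≈ 4.6169
1.96 × SEM ≈ 9.0492
Lower bound: 53 − 9.0492 = 43.9508

43.95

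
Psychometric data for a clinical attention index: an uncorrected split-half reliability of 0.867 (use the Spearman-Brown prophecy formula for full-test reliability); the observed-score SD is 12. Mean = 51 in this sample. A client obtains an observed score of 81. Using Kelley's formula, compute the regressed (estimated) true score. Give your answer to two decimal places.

78.86

Spearman-Brown: r = 2(0.867) / (1 + 0.867) = 1.7340 / 1.8670 ≈ 0.9288
T̂ = r·X + (1 − r)·M = 0.9288×81 + 0.0712×51 ≈ 75.2298 + 3.6331 ≈ 78.8629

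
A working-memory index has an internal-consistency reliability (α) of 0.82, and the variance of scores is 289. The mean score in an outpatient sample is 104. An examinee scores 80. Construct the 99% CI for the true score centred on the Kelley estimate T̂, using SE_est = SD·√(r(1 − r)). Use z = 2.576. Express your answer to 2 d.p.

[67.50, 101.14]

SD = √289 = 17.0000
Estimated true score = 0.8200*80 + (1 − 0.8200)*104 ≈ 84.3200
SE_est = SD * √(r(1 − r)) = 17.0000 * √0.1476 ≈ 17.0000 * 0.3842 ≈ 6.5312
99% CI: 84.3200 ± 16.8243 ≈ (67.4957, 101.1443)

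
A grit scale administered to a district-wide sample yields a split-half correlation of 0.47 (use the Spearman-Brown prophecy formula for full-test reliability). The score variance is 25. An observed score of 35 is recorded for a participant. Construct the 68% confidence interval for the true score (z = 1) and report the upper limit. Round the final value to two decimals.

38.00

SD = √25 ≃ 5.000
Full-length reliability (Spearman-Brown) = 2(0.47)/(1+0.47) ≃ 0.639
SEM = 5.000*√(1 − 0.639) ≃ 3.002
Margin = 1 * 3.002 ≃ 3.002
Upper bound: 35 + 3.002 = 38.002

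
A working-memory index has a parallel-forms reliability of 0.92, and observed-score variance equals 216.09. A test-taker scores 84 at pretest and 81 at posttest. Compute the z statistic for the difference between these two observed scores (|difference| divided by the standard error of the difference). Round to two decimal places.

0.51

σ = 216.09^(1/2) = 14.70000
The standard error of measurement is 14.70000·√(1 − 0.92000) ≈ 14.70000·0.28284 ≈ 4.15779.
SE_diff = SEM · √2 ≈ 4.15779 · 1.41421 ≈ 5.88000
z = |84 − 81| / 5.88000 = 3 / 5.88000 ≈ 0.51020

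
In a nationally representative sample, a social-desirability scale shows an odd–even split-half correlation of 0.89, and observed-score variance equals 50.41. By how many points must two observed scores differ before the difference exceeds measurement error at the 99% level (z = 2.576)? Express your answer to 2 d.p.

SD = √50.41 = 7.100
r_full = 2·0.89 / (1 + 0.89) ≈ 0.942
The standard error of measurement is 7.100×√(1 − 0.942) ≈ 7.100×0.241 ≈ 1.713.
SE_diff = √2 × SEM ≈ 2.422
Minimum reliable difference = 2.576 × SE_diff ≈ 2.576 × 2.422 ≈ 6.240

6.24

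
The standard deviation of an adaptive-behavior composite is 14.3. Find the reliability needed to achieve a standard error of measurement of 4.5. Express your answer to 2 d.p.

0.90

Required reliability = 1 − (SEM/SD)² = 1 − 0.09903 ≈ 0.90097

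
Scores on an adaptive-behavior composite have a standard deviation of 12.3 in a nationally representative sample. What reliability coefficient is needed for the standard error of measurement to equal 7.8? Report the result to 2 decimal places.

r = 1 − (SEM / SD)² = 1 − (7.80000 / 12.3)² ≈ 1 − 0.40214 ≈ 0.59786

0.60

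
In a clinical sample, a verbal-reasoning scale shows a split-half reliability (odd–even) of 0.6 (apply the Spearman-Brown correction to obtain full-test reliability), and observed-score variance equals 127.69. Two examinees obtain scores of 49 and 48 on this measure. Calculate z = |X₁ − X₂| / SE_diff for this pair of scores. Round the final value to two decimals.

0.13

SD = √127.69 = 11.300
Full-length reliability (Spearman-Brown) = 2(0.6)/(1+0.6) ≈ 0.750
SEM = 11.300 * √(1 − 0.750) = 11.300 * √0.250 ≈ 11.300 * 0.500 ≈ 5.650
SE_diff = SEM * √2 ≈ 5.650 * 1.414 ≈ 7.990
z = |49 − 48| / 7.990 = 1 / 7.990 ≈ 0.125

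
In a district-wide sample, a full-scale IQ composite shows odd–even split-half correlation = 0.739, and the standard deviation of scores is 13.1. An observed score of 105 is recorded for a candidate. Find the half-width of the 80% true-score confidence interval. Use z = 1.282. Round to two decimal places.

6.51

r_full = 2·0.739 / (1 + 0.739) ≈ 0.850
SEM = 13.100·√(1 − 0.850) ≈ 5.075
Margin = 1.282 · 5.075 ≈ 6.506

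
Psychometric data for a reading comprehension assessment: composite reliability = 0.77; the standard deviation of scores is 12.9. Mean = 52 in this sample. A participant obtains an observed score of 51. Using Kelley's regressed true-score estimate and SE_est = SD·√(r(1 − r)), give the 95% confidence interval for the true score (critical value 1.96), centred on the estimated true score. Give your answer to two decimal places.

[40.59, 61.87]

T̂ = r·X + (1 − r)·M = 0.77000×51 + 0.23000×52 = 39.27000 + 11.96000 ≃ 51.23000
SE_est = 12.90000·√[r(1 − r)] ≃ 5.42874
CI = 51.23000 ± 1.96 × 5.42874 → [40.58967, 61.87033]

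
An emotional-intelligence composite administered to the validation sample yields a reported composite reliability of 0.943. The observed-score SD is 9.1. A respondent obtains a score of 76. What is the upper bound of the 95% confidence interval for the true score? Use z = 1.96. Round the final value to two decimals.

SEM = 9.10000 × √(1 − 0.94300) = 9.10000 × √0.05700 ≃ 9.10000 × 0.23875 ≃ 2.17260
Margin = 1.96 × 2.17260 ≃ 4.25829
Upper bound: 76 + 4.25829 = 80.25829

80.26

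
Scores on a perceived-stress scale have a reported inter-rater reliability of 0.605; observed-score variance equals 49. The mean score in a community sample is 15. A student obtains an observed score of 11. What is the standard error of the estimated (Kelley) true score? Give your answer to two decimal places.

SD = √49 ≈ 7.0000
SE_est = 7.0000·√[r(1 − r)] ≈ 3.4220

3.42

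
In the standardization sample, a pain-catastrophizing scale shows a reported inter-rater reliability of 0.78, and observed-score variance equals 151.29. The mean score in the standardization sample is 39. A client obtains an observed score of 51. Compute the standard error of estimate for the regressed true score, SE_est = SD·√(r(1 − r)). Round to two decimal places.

σ = 151.29^(1/2) = 12.30000
SE_est = SD * √(r(1 − r)) = 12.30000 * √0.17160 ≈ 12.30000 * 0.41425 ≈ 5.09523

5.10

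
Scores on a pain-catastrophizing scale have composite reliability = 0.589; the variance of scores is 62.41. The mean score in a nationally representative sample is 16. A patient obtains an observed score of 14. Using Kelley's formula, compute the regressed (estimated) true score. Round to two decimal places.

T̂ = 0.589(14) + 0.411(16) ≃ 14.822

14.82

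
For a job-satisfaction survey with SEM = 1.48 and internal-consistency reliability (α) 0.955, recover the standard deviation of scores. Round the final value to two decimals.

SD = 1.48 / √(1 − 0.955) ≃ 6.97679

6.98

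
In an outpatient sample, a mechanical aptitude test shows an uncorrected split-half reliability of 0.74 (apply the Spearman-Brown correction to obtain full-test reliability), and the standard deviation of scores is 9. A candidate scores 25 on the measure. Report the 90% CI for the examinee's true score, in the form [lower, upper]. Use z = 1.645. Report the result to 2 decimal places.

[19.28, 30.72]

Spearman-Brown: r = 2(0.74) / (1 + 0.74) = 1.480 / 1.740 ≃ 0.851
The standard error of measurement is 9.000·√(1 − 0.851) ≃ 9.000·0.387 ≃ 3.479.
Half-width = 1.645·3.479 ≃ 5.723
CI = 25 ± 5.723 → [19.277, 30.723]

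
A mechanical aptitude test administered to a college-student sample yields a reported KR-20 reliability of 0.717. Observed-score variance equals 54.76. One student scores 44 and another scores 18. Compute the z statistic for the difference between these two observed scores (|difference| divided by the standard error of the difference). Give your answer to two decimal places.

SD = √54.76 = 7.400
SEM = 7.400 · √(1 − 0.717) = 7.400 · √0.283 ≈ 7.400 · 0.532 ≈ 3.937
Standard error of the difference = 3.937·√2 ≈ 5.567
z = 26 / 5.567 ≈ 4.670

4.67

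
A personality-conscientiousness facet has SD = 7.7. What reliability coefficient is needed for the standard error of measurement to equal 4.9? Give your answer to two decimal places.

0.60

r = 1 − (SEM / SD)² = 1 − (4.9000 / 7.7)² ≃ 1 − 0.4050 ≃ 0.5950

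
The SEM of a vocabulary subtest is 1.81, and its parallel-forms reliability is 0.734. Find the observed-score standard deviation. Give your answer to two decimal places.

SD = SEM / √(1 − r) = 1.81 / √0.26600 ≈ 1.81 / 0.51575 ≈ 3.50944

3.51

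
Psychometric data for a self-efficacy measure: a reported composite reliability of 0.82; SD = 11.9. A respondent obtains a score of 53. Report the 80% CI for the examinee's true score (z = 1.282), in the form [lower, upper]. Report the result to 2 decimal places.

SEM = 11.900 * √(1 − 0.820) = 11.900 * √0.180 ≃ 11.900 * 0.424 ≃ 5.049
Half-width = 1.282*5.049 ≃ 6.472
Interval: (46.528, 59.472)

[46.53, 59.47]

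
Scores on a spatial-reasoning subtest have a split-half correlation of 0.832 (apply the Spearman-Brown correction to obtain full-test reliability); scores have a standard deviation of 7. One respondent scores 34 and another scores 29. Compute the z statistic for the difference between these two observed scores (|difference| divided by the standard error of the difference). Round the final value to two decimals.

1.67

r_full = 2·0.832 / (1 + 0.832) ≈ 0.90830
SEM = 7.00000*√(1 − 0.90830) ≈ 2.11978
Standard error of the difference = 2.11978·√2 ≈ 2.99782
z = 5 / 2.99782 ≈ 1.66788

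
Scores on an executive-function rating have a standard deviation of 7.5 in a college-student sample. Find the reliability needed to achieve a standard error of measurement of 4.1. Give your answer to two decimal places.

0.70

r = 1 − (SEM / SD)² = 1 − (4.1000 / 7.5)² ≈ 1 − 0.2988 ≈ 0.7012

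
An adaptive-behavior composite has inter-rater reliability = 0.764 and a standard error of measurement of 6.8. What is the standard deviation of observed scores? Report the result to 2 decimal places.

14.00

SD = 6.8 / √(1 − 0.764) ≈ 13.9976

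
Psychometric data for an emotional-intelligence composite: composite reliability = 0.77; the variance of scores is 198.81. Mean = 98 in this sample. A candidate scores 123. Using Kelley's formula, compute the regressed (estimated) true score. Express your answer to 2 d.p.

Estimated true score = 0.7700·123 + (1 − 0.7700)·98 ≃ 117.2500

117.25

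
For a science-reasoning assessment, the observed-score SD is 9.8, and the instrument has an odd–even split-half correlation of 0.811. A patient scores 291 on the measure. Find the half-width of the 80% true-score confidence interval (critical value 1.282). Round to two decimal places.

Full-length reliability (Spearman-Brown) = 2(0.811)/(1+0.811) ≈ 0.89564
SEM = 9.80000*√(1 − 0.89564) ≈ 3.16590
1.282 * SEM ≈ 4.05869

4.06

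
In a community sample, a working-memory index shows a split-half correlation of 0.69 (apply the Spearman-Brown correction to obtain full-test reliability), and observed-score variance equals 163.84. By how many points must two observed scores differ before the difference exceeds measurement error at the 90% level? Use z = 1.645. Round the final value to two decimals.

12.75

σ = 163.84^(1/2) = 12.8000
Spearman-Brown: r = 2(0.69) / (1 + 0.69) = 1.3800 / 1.6900 ≃ 0.8166
The standard error of measurement is 12.8000×√(1 − 0.8166) ≃ 12.8000×0.4283 ≃ 5.4821.
Standard error of the difference = 5.4821·√2 ≃ 7.7529
Minimum reliable difference = 1.645 × SE_diff ≃ 1.645 × 7.7529 ≃ 12.7535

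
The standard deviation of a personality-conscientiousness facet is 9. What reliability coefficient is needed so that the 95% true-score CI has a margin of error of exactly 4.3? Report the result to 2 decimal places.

0.94

Required SEM = 4.3 / 1.96 ≈ 2.19388
Required reliability = 1 − (SEM/SD)² = 1 − 0.05942 ≈ 0.94058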